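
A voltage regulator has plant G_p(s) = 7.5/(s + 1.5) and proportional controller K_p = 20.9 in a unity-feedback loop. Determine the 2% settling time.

Closed-loop transfer function: T(s) = K_p·G_p(s)/(1 + K_p·G_p(s)) = 156.8/(s + 1.5 + 156.8) = 156.8/(s + 158.2).
Time constant τ = 1/158.2 = 0.006319 s, so the 2% settling time is about 4τ = 0.0253 s.

T_s ≈ 0.0253 s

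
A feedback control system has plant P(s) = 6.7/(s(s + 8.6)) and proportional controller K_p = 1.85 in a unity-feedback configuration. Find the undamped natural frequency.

ω_n = 3.52 rad/s

1 + K_p·P(s) = 0 gives s² + 8.6s + 12.4 = 0.
So ω_n² = 12.4 ⇒ ω_n = 3.521 rad/s, and ζ = 8.6/(2ω_n) = 1.22.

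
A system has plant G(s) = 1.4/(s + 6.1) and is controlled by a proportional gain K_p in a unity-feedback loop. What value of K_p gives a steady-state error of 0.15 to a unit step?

K_p = 24.7

Steady-state error for a unit step on this type-0 loop is 1/(1 + K_p·G(0)).
G(0) = 0.2295. Require 1/(1 + K_p·0.2295) = 0.15, so 1 + 0.2295·K_p = 6.667.
K_p = (6.667 − 1)/0.2295 = 24.7.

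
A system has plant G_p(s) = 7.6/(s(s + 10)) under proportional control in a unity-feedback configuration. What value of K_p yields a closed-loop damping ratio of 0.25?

K_p = 52.6

Closed-loop characteristic equation: s² + 10s + K_p·7.6 = 0.
So ω_n = √(7.6K_p) and 2ζω_n = 10, giving ζ = 10/(2√(7.6K_p)).
Setting ζ = 0.25: √(7.6K_p) = 10/(2·0.25) = 20, so K_p = 400/7.6 = 52.6.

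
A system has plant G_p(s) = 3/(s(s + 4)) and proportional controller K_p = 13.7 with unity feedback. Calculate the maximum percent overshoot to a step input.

35.6%

Closed-loop characteristic equation: s² + 4s + 41.1 = 0, so ω_n = 6.411 rad/s and ζ = 4/(2·6.411) = 0.312.
%OS = 100·exp(−πζ/√(1−ζ²)) = 100·exp(−π·0.312/√0.9027) = 35.6%.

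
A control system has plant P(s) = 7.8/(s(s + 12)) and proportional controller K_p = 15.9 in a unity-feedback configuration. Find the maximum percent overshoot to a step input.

13.4%

From 1 + K_pP(s) = 0: s² + 12s + 124 = 0 ⇒ ω_n = 11.14, ζ = 0.5388.
%OS = 100·exp(−πζ/√(1−ζ²)) = 100·exp(−π·0.5388/√0.7097) = 13.4%.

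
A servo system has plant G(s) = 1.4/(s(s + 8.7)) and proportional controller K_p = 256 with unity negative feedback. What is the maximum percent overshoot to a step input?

47.6%

Closed-loop characteristic equation: s² + 8.7s + 358.4 = 0, so ω_n = 18.93 rad/s and ζ = 8.7/(2·18.93) = 0.2298.
%OS = 100·exp(−πζ/√(1−ζ²)) = 100·exp(−π·0.2298/√0.9472) = 47.6%.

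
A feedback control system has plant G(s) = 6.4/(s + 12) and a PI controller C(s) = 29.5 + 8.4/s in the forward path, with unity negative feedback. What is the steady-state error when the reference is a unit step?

0

The open loop C(s)G(s) has a pole at the origin (type 1), so the static position error constant is infinite and e_ss = 1/(1+∞) = 0.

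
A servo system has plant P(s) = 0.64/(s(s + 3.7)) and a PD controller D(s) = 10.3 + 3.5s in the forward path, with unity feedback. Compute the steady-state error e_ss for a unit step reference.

The open loop D(s)P(s) has a pole at the origin (type 1), so the static position error constant is infinite and e_ss = 1/(1+∞) = 0.

0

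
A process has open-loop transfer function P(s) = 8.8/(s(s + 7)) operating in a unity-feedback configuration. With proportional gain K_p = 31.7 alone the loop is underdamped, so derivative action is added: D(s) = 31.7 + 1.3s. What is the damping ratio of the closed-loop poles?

ζ = 0.552

Forward path: (31.7 + 1.3s)·8.8/(s(s+7)). The closed-loop characteristic equation is s² + (7 + 8.8·1.3)s + 8.8·31.7 = 0.
That is s² + 18.44s + 279 = 0, so ω_n = 16.7 rad/s and ζ = 18.44/(2·16.7) = 0.552.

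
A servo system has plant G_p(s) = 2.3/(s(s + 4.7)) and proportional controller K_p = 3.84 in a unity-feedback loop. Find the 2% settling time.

The closed-loop denominator s² + 4.7s + 8.832 gives ω_n = √8.832 = 2.972 and ζ = 4.7/(2ω_n) = 0.7907.
2% settling time T_s ≈ 4/(ζω_n) = 4/2.35 = 1.7 s.

T_s ≈ 1.7 s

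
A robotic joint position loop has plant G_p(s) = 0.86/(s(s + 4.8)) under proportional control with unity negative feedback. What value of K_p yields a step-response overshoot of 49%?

From %OS = 100·exp(−πζ/√(1−ζ²)) = 49%, ζ = −ln(0.49)/√(π²+ln²(0.49)) = 0.2214.
Characteristic equation s² + 4.8s + 0.86K_p = 0 gives ζ = 4.8/(2√(0.86K_p)).
Setting ζ = 0.2214: √(0.86K_p) = 4.8/(2·0.2214) = 10.84, so K_p = 117.5/0.86 = 137.

K_p = 137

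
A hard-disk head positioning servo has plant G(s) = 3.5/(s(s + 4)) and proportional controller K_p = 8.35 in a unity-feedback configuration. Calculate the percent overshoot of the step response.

From 1 + K_pG(s) = 0: s² + 4s + 29.22 = 0 ⇒ ω_n = 5.406, ζ = 0.37.
%OS = 100·exp(−πζ/√(1−ζ²)) = 100·exp(−π·0.37/√0.8631) = 28.6%.

28.6%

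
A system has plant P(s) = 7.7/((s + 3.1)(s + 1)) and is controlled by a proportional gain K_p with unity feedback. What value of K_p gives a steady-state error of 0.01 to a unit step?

K_p = 39.9

Steady-state error for a unit step on this type-0 loop is 1/(1 + K_p·P(0)).
P(0) = 2.484. Require 1/(1 + K_p·2.484) = 0.01, so 1 + 2.484·K_p = 100.
K_p = (100 − 1)/2.484 = 39.9.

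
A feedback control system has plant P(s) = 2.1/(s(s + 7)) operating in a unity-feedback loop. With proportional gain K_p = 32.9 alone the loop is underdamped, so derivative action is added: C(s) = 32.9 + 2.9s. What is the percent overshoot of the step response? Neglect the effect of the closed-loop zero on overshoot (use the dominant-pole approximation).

Forward path: (32.9 + 2.9s)·2.1/(s(s+7)). The closed-loop characteristic equation is s² + (7 + 2.1·2.9)s + 2.1·32.9 = 0.
That is s² + 13.09s + 69.09 = 0, so ω_n = 8.312 rad/s and ζ = 13.09/(2·8.312) = 0.7874.
%OS = 100·exp(−πζ/√(1−ζ²)) = 1.81%.

1.81%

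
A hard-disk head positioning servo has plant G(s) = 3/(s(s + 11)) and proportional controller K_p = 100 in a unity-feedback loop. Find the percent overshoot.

34.9%

From 1 + K_pG(s) = 0: s² + 11s + 300 = 0 ⇒ ω_n = 17.32, ζ = 0.3175.
%OS = 100·exp(−πζ/√(1−ζ²)) = 100·exp(−π·0.3175/√0.8992) = 34.9%.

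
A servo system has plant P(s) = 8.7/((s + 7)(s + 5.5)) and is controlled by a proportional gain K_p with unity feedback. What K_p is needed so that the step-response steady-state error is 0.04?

K_p = 106

For a type-0 loop with proportional control, e_ss = 1/(1 + K_p·P(0)).
P(0) = 0.226. Require 1/(1 + K_p·0.226) = 0.04, so 1 + 0.226·K_p = 25.
K_p = (25 − 1)/0.226 = 106.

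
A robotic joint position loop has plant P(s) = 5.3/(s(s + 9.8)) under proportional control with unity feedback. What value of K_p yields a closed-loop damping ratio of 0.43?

K_p = 24.5

Closed-loop characteristic equation: s² + 9.8s + K_p·5.3 = 0.
So ω_n = √(5.3K_p) and 2ζω_n = 9.8, giving ζ = 9.8/(2√(5.3K_p)).
Setting ζ = 0.43: √(5.3K_p) = 9.8/(2·0.43) = 11.4, so K_p = 129.9/5.3 = 24.5.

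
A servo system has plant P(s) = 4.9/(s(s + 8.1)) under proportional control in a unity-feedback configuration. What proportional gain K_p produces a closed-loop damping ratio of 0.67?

K_p = 7.46

Closed-loop characteristic equation: s² + 8.1s + K_p·4.9 = 0.
So ω_n = √(4.9K_p) and 2ζω_n = 8.1, giving ζ = 8.1/(2√(4.9K_p)).
Setting ζ = 0.67: √(4.9K_p) = 8.1/(2·0.67) = 6.045, so K_p = 36.54/4.9 = 7.46.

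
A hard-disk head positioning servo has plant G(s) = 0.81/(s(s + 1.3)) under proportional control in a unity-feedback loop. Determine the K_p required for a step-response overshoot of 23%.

K_p = 2.91

From %OS = 100·exp(−πζ/√(1−ζ²)) = 23%, ζ = −ln(0.23)/√(π²+ln²(0.23)) = 0.4237.
Characteristic equation s² + 1.3s + 0.81K_p = 0 gives ζ = 1.3/(2√(0.81K_p)).
Setting ζ = 0.4237: √(0.81K_p) = 1.3/(2·0.4237) = 1.534, so K_p = 2.353/0.81 = 2.91.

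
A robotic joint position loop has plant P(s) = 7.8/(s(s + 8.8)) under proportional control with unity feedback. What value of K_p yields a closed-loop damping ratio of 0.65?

Closed-loop characteristic equation: s² + 8.8s + K_p·7.8 = 0.
So ω_n = √(7.8K_p) and 2ζω_n = 8.8, giving ζ = 8.8/(2√(7.8K_p)).
Setting ζ = 0.65: √(7.8K_p) = 8.8/(2·0.65) = 6.769, so K_p = 45.82/7.8 = 5.87.

K_p = 5.87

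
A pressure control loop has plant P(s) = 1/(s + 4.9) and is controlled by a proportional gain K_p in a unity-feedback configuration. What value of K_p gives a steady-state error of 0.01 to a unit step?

K_p = 485

Steady-state error for a unit step on this type-0 loop is 1/(1 + K_p·P(0)).
P(0) = 0.2041. Require 1/(1 + K_p·0.2041) = 0.01, so 1 + 0.2041·K_p = 100.
K_p = (100 − 1)/0.2041 = 485.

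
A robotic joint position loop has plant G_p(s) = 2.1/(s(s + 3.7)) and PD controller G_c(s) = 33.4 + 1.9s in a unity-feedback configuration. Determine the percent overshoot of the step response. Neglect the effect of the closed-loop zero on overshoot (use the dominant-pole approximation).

19.7%

Forward path: (33.4 + 1.9s)·2.1/(s(s+3.7)). The closed-loop characteristic equation is s² + (3.7 + 2.1·1.9)s + 2.1·33.4 = 0.
That is s² + 7.69s + 70.14 = 0, so ω_n = 8.375 rad/s and ζ = 7.69/(2·8.375) = 0.4591.
%OS = 100·exp(−πζ/√(1−ζ²)) = 19.7%.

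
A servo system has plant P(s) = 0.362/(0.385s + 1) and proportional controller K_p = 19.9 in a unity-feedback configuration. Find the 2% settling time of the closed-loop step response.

Closed loop: T(s) = K_p·P/(1+K_p·P) = 7.204/(0.385s + 1 + 7.204), with pole at s = −(1 + 7.204)/0.385 = −21.31.
τ = 1/21.31 = 0.04693 s, so 2% settling time ≈ 4τ = 0.188 s.

T_s ≈ 0.188 s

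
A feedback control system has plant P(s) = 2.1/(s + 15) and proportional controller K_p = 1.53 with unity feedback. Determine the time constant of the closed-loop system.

Closed-loop transfer function: T(s) = K_p·P(s)/(1 + K_p·P(s)) = 3.213/(s + 15 + 3.213) = 3.213/(s + 18.21).
Time constant τ = 1/18.21 = 0.0549 s.

τ = 0.0549 s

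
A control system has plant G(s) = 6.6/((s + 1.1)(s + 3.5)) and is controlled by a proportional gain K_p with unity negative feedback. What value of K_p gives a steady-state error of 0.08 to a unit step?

Steady-state error for a unit step on this type-0 loop is 1/(1 + K_p·G(0)).
G(0) = 1.714. Require 1/(1 + K_p·1.714) = 0.08, so 1 + 1.714·K_p = 12.5.
K_p = (12.5 − 1)/1.714 = 6.71.

K_p = 6.71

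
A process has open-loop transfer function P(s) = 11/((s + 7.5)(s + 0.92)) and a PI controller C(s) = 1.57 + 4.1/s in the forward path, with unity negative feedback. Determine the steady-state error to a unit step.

The open loop C(s)P(s) has a pole at the origin (type 1), so the static position error constant is infinite and e_ss = 1/(1+∞) = 0.

0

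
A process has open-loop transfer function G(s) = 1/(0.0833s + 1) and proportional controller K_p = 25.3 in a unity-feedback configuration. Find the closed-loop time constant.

Closed loop: T(s) = K_p·G/(1+K_p·G) = 25.3/(0.0833s + 1 + 25.3), with pole at s = −(1 + 25.3)/0.0833 = −315.7.
Closed-loop time constant τ = 1/315.7 = 0.00317 s.

τ = 0.00317 s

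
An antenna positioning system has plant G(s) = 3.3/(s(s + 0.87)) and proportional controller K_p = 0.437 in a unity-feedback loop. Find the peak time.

T_p = 2.81 s

The closed-loop denominator s² + 0.87s + 1.442 gives ω_n = √1.442 = 1.201 and ζ = 0.87/(2ω_n) = 0.3622.
Damped frequency ω_d = ω_n√(1−ζ²) = 1.119 rad/s, so peak time T_p = π/ω_d = 2.81 s.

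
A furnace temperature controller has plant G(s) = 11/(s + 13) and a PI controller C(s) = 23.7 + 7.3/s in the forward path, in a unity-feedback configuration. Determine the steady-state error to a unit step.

0

The open loop C(s)G(s) has a pole at the origin (type 1), so the static position error constant is infinite and e_ss = 1/(1+∞) = 0.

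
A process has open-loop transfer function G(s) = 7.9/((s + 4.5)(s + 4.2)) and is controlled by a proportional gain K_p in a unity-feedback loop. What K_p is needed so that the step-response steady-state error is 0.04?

Steady-state error for a unit step on this type-0 loop is 1/(1 + K_p·G(0)).
G(0) = 0.418. Require 1/(1 + K_p·0.418) = 0.04, so 1 + 0.418·K_p = 25.
K_p = (25 − 1)/0.418 = 57.4.

K_p = 57.4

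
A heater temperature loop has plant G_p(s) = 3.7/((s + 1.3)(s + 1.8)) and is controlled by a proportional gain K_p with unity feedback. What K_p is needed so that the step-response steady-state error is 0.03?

K_p = 20.4

The loop is type 0, so e_ss(step) = 1/(1 + K_pos) with K_pos = K_p·G_p(0).
G_p(0) = 1.581. Require 1/(1 + K_p·1.581) = 0.03, so 1 + 1.581·K_p = 33.33.
K_p = (33.33 − 1)/1.581 = 20.4.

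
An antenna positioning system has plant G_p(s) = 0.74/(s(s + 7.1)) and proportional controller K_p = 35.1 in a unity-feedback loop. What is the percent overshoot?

4.74%

The closed-loop denominator s² + 7.1s + 25.97 gives ω_n = √25.97 = 5.096 and ζ = 7.1/(2ω_n) = 0.6966.
%OS = 100·exp(−πζ/√(1−ζ²)) = 100·exp(−π·0.6966/√0.5148) = 4.74%.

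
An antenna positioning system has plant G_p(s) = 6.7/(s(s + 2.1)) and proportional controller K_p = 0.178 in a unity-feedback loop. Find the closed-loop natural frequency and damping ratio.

With unity feedback the closed-loop characteristic equation is s² + 2.1s + 0.178·6.7 = s² + 2.1s + 1.193 = 0.
So ω_n² = 1.193 ⇒ ω_n = 1.092 rad/s, and ζ = 2.1/(2ω_n) = 0.961.

ω_n = 1.09 rad/s, ζ = 0.961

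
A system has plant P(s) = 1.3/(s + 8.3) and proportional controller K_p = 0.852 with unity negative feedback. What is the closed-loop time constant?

Closed-loop transfer function: T(s) = K_p·P(s)/(1 + K_p·P(s)) = 1.108/(s + 8.3 + 1.108) = 1.108/(s + 9.408).
Time constant τ = 1/9.408 = 0.106 s.

τ = 0.106 s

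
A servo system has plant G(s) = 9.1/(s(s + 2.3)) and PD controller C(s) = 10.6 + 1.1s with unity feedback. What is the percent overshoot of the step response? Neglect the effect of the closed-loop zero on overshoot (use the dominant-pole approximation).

7.99%

Forward path: (10.6 + 1.1s)·9.1/(s(s+2.3)). The closed-loop characteristic equation is s² + (2.3 + 9.1·1.1)s + 9.1·10.6 = 0.
That is s² + 12.31s + 96.46 = 0, so ω_n = 9.821 rad/s and ζ = 12.31/(2·9.821) = 0.6267.
%OS = 100·exp(−πζ/√(1−ζ²)) = 7.99%.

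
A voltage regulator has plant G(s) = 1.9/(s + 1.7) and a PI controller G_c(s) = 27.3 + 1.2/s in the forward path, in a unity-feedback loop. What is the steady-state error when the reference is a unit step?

0

The open loop G_c(s)G(s) has a pole at the origin (type 1), so the static position error constant is infinite and e_ss = 1/(1+∞) = 0.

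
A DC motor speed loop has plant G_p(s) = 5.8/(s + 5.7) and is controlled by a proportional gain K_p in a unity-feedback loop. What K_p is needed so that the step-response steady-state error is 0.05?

Steady-state error for a unit step on this type-0 loop is 1/(1 + K_p·G_p(0)).
G_p(0) = 1.018. Require 1/(1 + K_p·1.018) = 0.05, so 1 + 1.018·K_p = 20.
K_p = (20 − 1)/1.018 = 18.7.

K_p = 18.7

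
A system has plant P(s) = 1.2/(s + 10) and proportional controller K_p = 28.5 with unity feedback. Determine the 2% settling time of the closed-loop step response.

Closed-loop transfer function: T(s) = K_p·P(s)/(1 + K_p·P(s)) = 34.2/(s + 10 + 34.2) = 34.2/(s + 44.2).
Time constant τ = 1/44.2 = 0.02262 s, so the 2% settling time is about 4τ = 0.0905 s.

T_s ≈ 0.0905 s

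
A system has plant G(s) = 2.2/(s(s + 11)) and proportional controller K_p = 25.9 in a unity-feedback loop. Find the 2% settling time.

Closed-loop characteristic equation: s² + 11s + 56.98 = 0, so ω_n = 7.549 rad/s and ζ = 11/(2·7.549) = 0.7286.
2% settling time T_s ≈ 4/(ζω_n) = 4/5.5 = 0.727 s.

T_s ≈ 0.727 s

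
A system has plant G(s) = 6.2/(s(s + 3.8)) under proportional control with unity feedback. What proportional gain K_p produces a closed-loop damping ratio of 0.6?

Closed-loop characteristic equation: s² + 3.8s + K_p·6.2 = 0.
So ω_n = √(6.2K_p) and 2ζω_n = 3.8, giving ζ = 3.8/(2√(6.2K_p)).
Setting ζ = 0.6: √(6.2K_p) = 3.8/(2·0.6) = 3.167, so K_p = 10.03/6.2 = 1.62.

K_p = 1.62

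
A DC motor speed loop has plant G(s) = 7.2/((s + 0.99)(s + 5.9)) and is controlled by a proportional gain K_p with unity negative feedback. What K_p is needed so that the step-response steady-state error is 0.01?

The loop is type 0, so e_ss(step) = 1/(1 + K_pos) with K_pos = K_p·G(0).
G(0) = 1.233. Require 1/(1 + K_p·1.233) = 0.01, so 1 + 1.233·K_p = 100.
K_p = (100 − 1)/1.233 = 80.3.

K_p = 80.3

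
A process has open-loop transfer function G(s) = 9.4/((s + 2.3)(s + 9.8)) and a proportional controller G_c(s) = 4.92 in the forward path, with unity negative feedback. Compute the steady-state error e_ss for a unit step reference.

0.328

The loop is type 0. Static position error constant K_pos = G_c(0)·G(0) = 4.92·0.417 = 2.052.
Steady-state error to a unit step: e_ss = 1/(1+K_pos) = 1/3.052 = 0.328.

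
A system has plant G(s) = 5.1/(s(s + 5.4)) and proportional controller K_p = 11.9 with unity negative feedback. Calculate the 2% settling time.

Closed-loop characteristic equation: s² + 5.4s + 60.69 = 0, so ω_n = 7.79 rad/s and ζ = 5.4/(2·7.79) = 0.3466.
2% settling time T_s ≈ 4/(ζω_n) = 4/2.7 = 1.48 s.

T_s ≈ 1.48 s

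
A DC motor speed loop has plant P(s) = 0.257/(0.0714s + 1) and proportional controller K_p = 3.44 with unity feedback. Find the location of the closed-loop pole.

Closed loop: T(s) = K_p·P/(1+K_p·P) = 0.8841/(0.0714s + 1 + 0.8841), with pole at s = −(1 + 0.8841)/0.0714 = −26.39.

s = -26.39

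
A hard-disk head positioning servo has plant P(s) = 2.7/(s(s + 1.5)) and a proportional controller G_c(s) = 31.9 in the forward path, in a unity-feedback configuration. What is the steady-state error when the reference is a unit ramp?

0.0174

The loop has one pole at the origin (type 1). Velocity error constant K_v = lim_{s→0} s·G_c(s)P(s) = 31.9·2.7/1.5 = 57.42.
Steady-state error to a unit ramp: e_ss = 1/K_v = 0.0174.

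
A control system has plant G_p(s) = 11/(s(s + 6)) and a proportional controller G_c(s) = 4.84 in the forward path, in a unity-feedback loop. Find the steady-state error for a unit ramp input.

The loop has one pole at the origin (type 1). Velocity error constant K_v = lim_{s→0} s·G_c(s)G_p(s) = 4.84·11/6 = 8.873.
Steady-state error to a unit ramp: e_ss = 1/K_v = 0.113.

0.113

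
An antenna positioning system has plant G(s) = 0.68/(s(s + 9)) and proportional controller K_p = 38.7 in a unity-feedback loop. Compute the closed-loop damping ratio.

ζ = 0.877

The closed-loop denominator is s(s+9) + 38.7·0.68 = s² + 9s + 26.32.
So ω_n² = 26.32 ⇒ ω_n = 5.13 rad/s, and ζ = 9/(2ω_n) = 0.877.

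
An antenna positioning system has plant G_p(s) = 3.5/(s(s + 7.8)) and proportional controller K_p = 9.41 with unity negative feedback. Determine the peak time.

The closed-loop denominator s² + 7.8s + 32.94 gives ω_n = √32.94 = 5.739 and ζ = 7.8/(2ω_n) = 0.6796.
Damped frequency ω_d = ω_n√(1−ζ²) = 4.21 rad/s, so peak time T_p = π/ω_d = 0.746 s.

T_p = 0.746 s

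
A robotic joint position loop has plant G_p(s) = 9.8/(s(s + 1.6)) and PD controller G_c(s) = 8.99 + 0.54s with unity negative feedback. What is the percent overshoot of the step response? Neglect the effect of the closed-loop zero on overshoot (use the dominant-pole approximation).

28.9%

Forward path: (8.99 + 0.54s)·9.8/(s(s+1.6)). The closed-loop characteristic equation is s² + (1.6 + 9.8·0.54)s + 9.8·8.99 = 0.
That is s² + 6.892s + 88.1 = 0, so ω_n = 9.386 rad/s and ζ = 6.892/(2·9.386) = 0.3671.
%OS = 100·exp(−πζ/√(1−ζ²)) = 28.9%.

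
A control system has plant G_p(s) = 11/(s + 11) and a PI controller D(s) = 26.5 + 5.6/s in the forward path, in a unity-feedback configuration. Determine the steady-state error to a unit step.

0

The open loop D(s)G_p(s) has a pole at the origin (type 1), so the static position error constant is infinite and e_ss = 1/(1+∞) = 0.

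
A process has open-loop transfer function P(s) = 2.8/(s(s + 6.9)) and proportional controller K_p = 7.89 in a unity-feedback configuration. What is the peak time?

T_p = 0.984 s

From 1 + K_pP(s) = 0: s² + 6.9s + 22.09 = 0 ⇒ ω_n = 4.7, ζ = 0.734.
Damped frequency ω_d = ω_n√(1−ζ²) = 3.192 rad/s, so peak time T_p = π/ω_d = 0.984 s.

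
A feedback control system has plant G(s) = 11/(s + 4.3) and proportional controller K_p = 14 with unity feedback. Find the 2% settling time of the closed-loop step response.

T_s ≈ 0.0253 s

Closed-loop transfer function: T(s) = K_p·G(s)/(1 + K_p·G(s)) = 154/(s + 4.3 + 154) = 154/(s + 158.3).
Time constant τ = 1/158.3 = 0.006317 s, so the 2% settling time is about 4τ = 0.0253 s.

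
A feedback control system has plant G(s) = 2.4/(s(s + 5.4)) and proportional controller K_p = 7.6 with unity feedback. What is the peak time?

T_p = 0.949 s

From 1 + K_pG(s) = 0: s² + 5.4s + 18.24 = 0 ⇒ ω_n = 4.271, ζ = 0.6322.
Damped frequency ω_d = ω_n√(1−ζ²) = 3.309 rad/s, so peak time T_p = π/ω_d = 0.949 s.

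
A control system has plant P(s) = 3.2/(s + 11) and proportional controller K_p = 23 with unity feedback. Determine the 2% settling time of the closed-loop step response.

Closed-loop transfer function: T(s) = K_p·P(s)/(1 + K_p·P(s)) = 73.6/(s + 11 + 73.6) = 73.6/(s + 84.6).
Time constant τ = 1/84.6 = 0.01182 s, so the 2% settling time is about 4τ = 0.0473 s.

T_s ≈ 0.0473 s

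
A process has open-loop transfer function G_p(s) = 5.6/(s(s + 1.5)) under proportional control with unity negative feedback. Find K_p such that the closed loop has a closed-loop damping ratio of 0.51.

Closed-loop characteristic equation: s² + 1.5s + K_p·5.6 = 0.
So ω_n = √(5.6K_p) and 2ζω_n = 1.5, giving ζ = 1.5/(2√(5.6K_p)).
Setting ζ = 0.51: √(5.6K_p) = 1.5/(2·0.51) = 1.471, so K_p = 2.163/5.6 = 0.386.

K_p = 0.386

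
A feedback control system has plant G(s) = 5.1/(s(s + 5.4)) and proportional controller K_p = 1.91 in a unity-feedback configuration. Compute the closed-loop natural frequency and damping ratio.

ω_n = 3.12 rad/s, ζ = 0.865

1 + K_p·G(s) = 0 gives s² + 5.4s + 9.741 = 0.
So ω_n² = 9.741 ⇒ ω_n = 3.121 rad/s, and ζ = 5.4/(2ω_n) = 0.865.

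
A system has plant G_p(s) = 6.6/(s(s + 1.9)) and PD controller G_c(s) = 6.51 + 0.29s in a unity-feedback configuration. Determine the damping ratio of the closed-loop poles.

ζ = 0.291

Forward path: (6.51 + 0.29s)·6.6/(s(s+1.9)). The closed-loop characteristic equation is s² + (1.9 + 6.6·0.29)s + 6.6·6.51 = 0.
That is s² + 3.814s + 42.97 = 0, so ω_n = 6.555 rad/s and ζ = 3.814/(2·6.555) = 0.2909.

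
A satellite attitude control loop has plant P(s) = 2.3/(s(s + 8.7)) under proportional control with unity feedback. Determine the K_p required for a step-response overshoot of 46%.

From %OS = 100·exp(−πζ/√(1−ζ²)) = 46%, ζ = −ln(0.46)/√(π²+ln²(0.46)) = 0.24.
Characteristic equation s² + 8.7s + 2.3K_p = 0 gives ζ = 8.7/(2√(2.3K_p)).
Setting ζ = 0.24: √(2.3K_p) = 8.7/(2·0.24) = 18.13, so K_p = 328.6/2.3 = 143.

K_p = 143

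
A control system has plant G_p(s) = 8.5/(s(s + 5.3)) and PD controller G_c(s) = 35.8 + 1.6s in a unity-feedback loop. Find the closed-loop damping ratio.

Forward path: (35.8 + 1.6s)·8.5/(s(s+5.3)). The closed-loop characteristic equation is s² + (5.3 + 8.5·1.6)s + 8.5·35.8 = 0.
That is s² + 18.9s + 304.3 = 0, so ω_n = 17.44 rad/s and ζ = 18.9/(2·17.44) = 0.5417.

ζ = 0.542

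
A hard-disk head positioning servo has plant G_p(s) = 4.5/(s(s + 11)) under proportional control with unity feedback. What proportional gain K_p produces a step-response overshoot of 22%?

K_p = 35.7

From %OS = 100·exp(−πζ/√(1−ζ²)) = 22%, ζ = −ln(0.22)/√(π²+ln²(0.22)) = 0.4342.
Characteristic equation s² + 11s + 4.5K_p = 0 gives ζ = 11/(2√(4.5K_p)).
Setting ζ = 0.4342: √(4.5K_p) = 11/(2·0.4342) = 12.67, so K_p = 160.5/4.5 = 35.7.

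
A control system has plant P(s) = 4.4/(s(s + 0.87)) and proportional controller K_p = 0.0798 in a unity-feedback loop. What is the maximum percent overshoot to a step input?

From 1 + K_pP(s) = 0: s² + 0.87s + 0.3511 = 0 ⇒ ω_n = 0.5926, ζ = 0.7341.
%OS = 100·exp(−πζ/√(1−ζ²)) = 100·exp(−π·0.7341/√0.4611) = 3.35%.

3.35%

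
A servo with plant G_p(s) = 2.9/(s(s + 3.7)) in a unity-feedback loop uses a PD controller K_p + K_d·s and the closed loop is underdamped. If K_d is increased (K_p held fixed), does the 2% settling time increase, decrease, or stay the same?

decrease

Characteristic equation s² + (3.7 + 2.9K_d)s + 2.9K_p = 0: raising K_d increases ζω_n = (3.7+2.9K_d)/2 while the loop stays underdamped, so T_s ≈ 4/(ζω_n) decreases.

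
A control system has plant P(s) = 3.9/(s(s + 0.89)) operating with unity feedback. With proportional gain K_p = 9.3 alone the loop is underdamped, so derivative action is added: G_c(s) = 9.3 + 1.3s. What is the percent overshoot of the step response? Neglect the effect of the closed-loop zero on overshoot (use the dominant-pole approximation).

Forward path: (9.3 + 1.3s)·3.9/(s(s+0.89)). The closed-loop characteristic equation is s² + (0.89 + 3.9·1.3)s + 3.9·9.3 = 0.
That is s² + 5.96s + 36.27 = 0, so ω_n = 6.022 rad/s and ζ = 5.96/(2·6.022) = 0.4948.
%OS = 100·exp(−πζ/√(1−ζ²)) = 16.7%.

16.7%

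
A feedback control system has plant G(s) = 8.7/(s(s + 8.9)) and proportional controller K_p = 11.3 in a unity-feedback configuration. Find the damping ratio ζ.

ζ = 0.449

The closed-loop denominator is s(s+8.9) + 11.3·8.7 = s² + 8.9s + 98.31.
So ω_n² = 98.31 ⇒ ω_n = 9.915 rad/s, and ζ = 8.9/(2ω_n) = 0.449.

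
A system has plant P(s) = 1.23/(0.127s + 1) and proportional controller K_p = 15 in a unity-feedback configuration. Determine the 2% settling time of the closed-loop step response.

T_s ≈ 0.0261 s

Closed loop: T(s) = K_p·P/(1+K_p·P) = 18.45/(0.127s + 1 + 18.45), with pole at s = −(1 + 18.45)/0.127 = −153.1.
τ = 1/153.1 = 0.00653 s, so 2% settling time ≈ 4τ = 0.0261 s.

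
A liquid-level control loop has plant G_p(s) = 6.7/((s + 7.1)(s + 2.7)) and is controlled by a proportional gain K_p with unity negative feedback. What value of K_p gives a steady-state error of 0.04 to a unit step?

For a type-0 loop with proportional control, e_ss = 1/(1 + K_p·G_p(0)).
G_p(0) = 0.3495. Require 1/(1 + K_p·0.3495) = 0.04, so 1 + 0.3495·K_p = 25.
K_p = (25 − 1)/0.3495 = 68.7.

K_p = 68.7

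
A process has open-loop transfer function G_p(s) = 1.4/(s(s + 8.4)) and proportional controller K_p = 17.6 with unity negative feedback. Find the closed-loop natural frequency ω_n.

ω_n = 4.96 rad/s

1 + K_p·G_p(s) = 0 gives s² + 8.4s + 24.64 = 0.
Matching s² + 2ζω_n s + ω_n²: ω_n = √24.64 = 4.964 rad/s and 2ζω_n = 8.4, so ζ = 8.4/(2·4.964) = 0.846.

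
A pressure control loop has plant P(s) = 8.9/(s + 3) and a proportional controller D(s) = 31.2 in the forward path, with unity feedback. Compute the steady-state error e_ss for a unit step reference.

The loop is type 0. Static position error constant K_pos = D(0)·P(0) = 31.2·2.967 = 92.56.
Steady-state error to a unit step: e_ss = 1/(1+K_pos) = 1/93.56 = 0.0107.

0.0107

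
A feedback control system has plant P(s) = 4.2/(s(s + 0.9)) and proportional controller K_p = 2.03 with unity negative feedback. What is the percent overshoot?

61.3%

Closed-loop characteristic equation: s² + 0.9s + 8.526 = 0, so ω_n = 2.92 rad/s and ζ = 0.9/(2·2.92) = 0.1541.
%OS = 100·exp(−πζ/√(1−ζ²)) = 100·exp(−π·0.1541/√0.9762) = 61.3%.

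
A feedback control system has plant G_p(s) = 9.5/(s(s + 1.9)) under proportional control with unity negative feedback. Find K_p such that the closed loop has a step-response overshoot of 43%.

K_p = 1.41

From %OS = 100·exp(−πζ/√(1−ζ²)) = 43%, ζ = −ln(0.43)/√(π²+ln²(0.43)) = 0.2594.
Characteristic equation s² + 1.9s + 9.5K_p = 0 gives ζ = 1.9/(2√(9.5K_p)).
Setting ζ = 0.2594: √(9.5K_p) = 1.9/(2·0.2594) = 3.662, so K_p = 13.41/9.5 = 1.41.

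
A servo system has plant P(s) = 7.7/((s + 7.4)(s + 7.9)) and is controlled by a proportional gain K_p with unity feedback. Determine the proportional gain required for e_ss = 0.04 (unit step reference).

K_p = 182

Steady-state error for a unit step on this type-0 loop is 1/(1 + K_p·P(0)).
P(0) = 0.1317. Require 1/(1 + K_p·0.1317) = 0.04, so 1 + 0.1317·K_p = 25.
K_p = (25 − 1)/0.1317 = 182.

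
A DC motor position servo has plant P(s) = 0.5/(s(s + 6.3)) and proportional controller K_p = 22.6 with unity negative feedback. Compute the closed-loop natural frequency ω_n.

ω_n = 3.36 rad/s

The closed-loop denominator is s(s+6.3) + 22.6·0.5 = s² + 6.3s + 11.3.
Matching s² + 2ζω_n s + ω_n²: ω_n = √11.3 = 3.362 rad/s and 2ζω_n = 6.3, so ζ = 6.3/(2·3.362) = 0.937.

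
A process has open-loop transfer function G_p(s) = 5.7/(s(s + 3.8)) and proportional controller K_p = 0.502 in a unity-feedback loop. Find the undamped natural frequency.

The closed-loop denominator is s(s+3.8) + 0.502·5.7 = s² + 3.8s + 2.861.
Matching s² + 2ζω_n s + ω_n²: ω_n = √2.861 = 1.692 rad/s and 2ζω_n = 3.8, so ζ = 3.8/(2·1.692) = 1.12.

ω_n = 1.69 rad/s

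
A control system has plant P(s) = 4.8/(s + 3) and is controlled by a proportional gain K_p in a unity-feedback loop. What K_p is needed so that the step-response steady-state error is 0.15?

K_p = 3.54

Steady-state error for a unit step on this type-0 loop is 1/(1 + K_p·P(0)).
P(0) = 1.6. Require 1/(1 + K_p·1.6) = 0.15, so 1 + 1.6·K_p = 6.667.
K_p = (6.667 − 1)/1.6 = 3.54.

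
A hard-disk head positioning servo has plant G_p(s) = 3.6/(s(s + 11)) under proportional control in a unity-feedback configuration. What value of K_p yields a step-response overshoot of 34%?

K_p = 79.7

From %OS = 100·exp(−πζ/√(1−ζ²)) = 34%, ζ = −ln(0.34)/√(π²+ln²(0.34)) = 0.3248.
Characteristic equation s² + 11s + 3.6K_p = 0 gives ζ = 11/(2√(3.6K_p)).
Setting ζ = 0.3248: √(3.6K_p) = 11/(2·0.3248) = 16.93, so K_p = 286.8/3.6 = 79.7.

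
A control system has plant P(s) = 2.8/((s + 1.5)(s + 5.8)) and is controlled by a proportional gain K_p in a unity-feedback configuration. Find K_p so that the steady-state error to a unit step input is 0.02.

K_p = 152

For a type-0 loop with proportional control, e_ss = 1/(1 + K_p·P(0)).
P(0) = 0.3218. Require 1/(1 + K_p·0.3218) = 0.02, so 1 + 0.3218·K_p = 50.
K_p = (50 − 1)/0.3218 = 152.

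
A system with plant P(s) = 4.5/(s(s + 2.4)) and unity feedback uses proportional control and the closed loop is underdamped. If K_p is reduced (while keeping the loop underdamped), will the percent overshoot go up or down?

ζ = 2.4/(2√(4.5K_p)) rises as K_p falls; higher damping means less overshoot.

decrease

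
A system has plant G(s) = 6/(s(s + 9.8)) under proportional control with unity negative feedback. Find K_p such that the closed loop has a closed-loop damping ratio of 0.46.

Closed-loop characteristic equation: s² + 9.8s + K_p·6 = 0.
So ω_n = √(6K_p) and 2ζω_n = 9.8, giving ζ = 9.8/(2√(6K_p)).
Setting ζ = 0.46: √(6K_p) = 9.8/(2·0.46) = 10.65, so K_p = 113.5/6 = 18.9.

K_p = 18.9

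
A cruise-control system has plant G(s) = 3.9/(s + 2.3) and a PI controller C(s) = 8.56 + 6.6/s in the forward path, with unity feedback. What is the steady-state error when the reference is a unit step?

0

The open loop C(s)G(s) has a pole at the origin (type 1), so the static position error constant is infinite and e_ss = 1/(1+∞) = 0.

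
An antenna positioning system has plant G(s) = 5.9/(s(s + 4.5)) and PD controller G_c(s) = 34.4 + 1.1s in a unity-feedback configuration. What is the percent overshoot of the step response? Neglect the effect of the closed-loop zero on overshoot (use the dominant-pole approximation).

26.9%

Forward path: (34.4 + 1.1s)·5.9/(s(s+4.5)). The closed-loop characteristic equation is s² + (4.5 + 5.9·1.1)s + 5.9·34.4 = 0.
That is s² + 10.99s + 203 = 0, so ω_n = 14.25 rad/s and ζ = 10.99/(2·14.25) = 0.3857.
%OS = 100·exp(−πζ/√(1−ζ²)) = 26.9%.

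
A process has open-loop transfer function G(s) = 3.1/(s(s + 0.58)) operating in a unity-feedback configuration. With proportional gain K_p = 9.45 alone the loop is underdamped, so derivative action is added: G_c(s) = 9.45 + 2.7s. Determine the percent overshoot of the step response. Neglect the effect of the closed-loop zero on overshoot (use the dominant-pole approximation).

Forward path: (9.45 + 2.7s)·3.1/(s(s+0.58)). The closed-loop characteristic equation is s² + (0.58 + 3.1·2.7)s + 3.1·9.45 = 0.
That is s² + 8.95s + 29.29 = 0, so ω_n = 5.412 rad/s and ζ = 8.95/(2·5.412) = 0.8268.
%OS = 100·exp(−πζ/√(1−ζ²)) = 0.988%.

0.988%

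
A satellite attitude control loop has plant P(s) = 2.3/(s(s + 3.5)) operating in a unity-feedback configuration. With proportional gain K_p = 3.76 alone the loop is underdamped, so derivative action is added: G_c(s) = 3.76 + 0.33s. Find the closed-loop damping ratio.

Forward path: (3.76 + 0.33s)·2.3/(s(s+3.5)). The closed-loop characteristic equation is s² + (3.5 + 2.3·0.33)s + 2.3·3.76 = 0.
That is s² + 4.259s + 8.648 = 0, so ω_n = 2.941 rad/s and ζ = 4.259/(2·2.941) = 0.7241.

ζ = 0.724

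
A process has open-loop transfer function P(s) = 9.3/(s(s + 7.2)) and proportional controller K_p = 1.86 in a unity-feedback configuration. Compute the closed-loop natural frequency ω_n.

ω_n = 4.16 rad/s

1 + K_p·P(s) = 0 gives s² + 7.2s + 17.3 = 0.
So ω_n² = 17.3 ⇒ ω_n = 4.159 rad/s, and ζ = 7.2/(2ω_n) = 0.866.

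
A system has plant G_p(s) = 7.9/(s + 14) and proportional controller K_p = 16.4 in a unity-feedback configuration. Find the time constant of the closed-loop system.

τ = 0.00697 s

Closed-loop transfer function: T(s) = K_p·G_p(s)/(1 + K_p·G_p(s)) = 129.6/(s + 14 + 129.6) = 129.6/(s + 143.6).
Time constant τ = 1/143.6 = 0.00697 s.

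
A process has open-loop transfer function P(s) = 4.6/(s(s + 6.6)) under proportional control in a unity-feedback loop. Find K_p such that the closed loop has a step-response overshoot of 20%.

From %OS = 100·exp(−πζ/√(1−ζ²)) = 20%, ζ = −ln(0.2)/√(π²+ln²(0.2)) = 0.4559.
Characteristic equation s² + 6.6s + 4.6K_p = 0 gives ζ = 6.6/(2√(4.6K_p)).
Setting ζ = 0.4559: √(4.6K_p) = 6.6/(2·0.4559) = 7.238, so K_p = 52.38/4.6 = 11.4.

K_p = 11.4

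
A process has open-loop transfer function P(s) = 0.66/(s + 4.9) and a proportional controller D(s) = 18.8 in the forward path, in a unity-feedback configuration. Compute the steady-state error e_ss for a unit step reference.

The loop is type 0. Static position error constant K_pos = D(0)·P(0) = 18.8·0.1347 = 2.532.
Steady-state error to a unit step: e_ss = 1/(1+K_pos) = 1/3.532 = 0.283.

0.283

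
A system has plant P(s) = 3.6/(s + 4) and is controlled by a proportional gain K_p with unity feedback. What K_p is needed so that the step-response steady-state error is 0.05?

For a type-0 loop with proportional control, e_ss = 1/(1 + K_p·P(0)).
P(0) = 0.9. Require 1/(1 + K_p·0.9) = 0.05, so 1 + 0.9·K_p = 20.
K_p = (20 − 1)/0.9 = 21.1.

K_p = 21.1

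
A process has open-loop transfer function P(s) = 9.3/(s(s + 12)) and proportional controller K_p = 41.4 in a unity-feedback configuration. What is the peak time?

T_p = 0.168 s

From 1 + K_pP(s) = 0: s² + 12s + 385 = 0 ⇒ ω_n = 19.62, ζ = 0.3058.
Damped frequency ω_d = ω_n√(1−ζ²) = 18.68 rad/s, so peak time T_p = π/ω_d = 0.168 s.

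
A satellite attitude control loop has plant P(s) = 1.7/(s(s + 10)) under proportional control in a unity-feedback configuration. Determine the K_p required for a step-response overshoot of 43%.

From %OS = 100·exp(−πζ/√(1−ζ²)) = 43%, ζ = −ln(0.43)/√(π²+ln²(0.43)) = 0.2594.
Characteristic equation s² + 10s + 1.7K_p = 0 gives ζ = 10/(2√(1.7K_p)).
Setting ζ = 0.2594: √(1.7K_p) = 10/(2·0.2594) = 19.27, so K_p = 371.4/1.7 = 218.

K_p = 218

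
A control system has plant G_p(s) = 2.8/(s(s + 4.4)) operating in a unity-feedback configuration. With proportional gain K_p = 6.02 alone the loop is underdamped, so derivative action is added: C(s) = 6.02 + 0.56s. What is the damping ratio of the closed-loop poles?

Forward path: (6.02 + 0.56s)·2.8/(s(s+4.4)). The closed-loop characteristic equation is s² + (4.4 + 2.8·0.56)s + 2.8·6.02 = 0.
That is s² + 5.968s + 16.86 = 0, so ω_n = 4.106 rad/s and ζ = 5.968/(2·4.106) = 0.7268.

ζ = 0.727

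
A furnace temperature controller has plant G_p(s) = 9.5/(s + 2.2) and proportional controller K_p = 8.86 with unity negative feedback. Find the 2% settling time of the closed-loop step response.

Closed-loop transfer function: T(s) = K_p·G_p(s)/(1 + K_p·G_p(s)) = 84.17/(s + 2.2 + 84.17) = 84.17/(s + 86.37).
Time constant τ = 1/86.37 = 0.01158 s, so the 2% settling time is about 4τ = 0.0463 s.

T_s ≈ 0.0463 s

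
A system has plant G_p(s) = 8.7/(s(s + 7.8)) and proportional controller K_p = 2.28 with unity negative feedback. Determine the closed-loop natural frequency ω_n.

The closed-loop denominator is s(s+7.8) + 2.28·8.7 = s² + 7.8s + 19.84.
Matching s² + 2ζω_n s + ω_n²: ω_n = √19.84 = 4.454 rad/s and 2ζω_n = 7.8, so ζ = 7.8/(2·4.454) = 0.876.

ω_n = 4.45 rad/s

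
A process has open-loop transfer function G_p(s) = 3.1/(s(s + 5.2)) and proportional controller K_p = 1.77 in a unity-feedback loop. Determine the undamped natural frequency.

With unity feedback the closed-loop characteristic equation is s² + 5.2s + 1.77·3.1 = s² + 5.2s + 5.487 = 0.
So ω_n² = 5.487 ⇒ ω_n = 2.342 rad/s, and ζ = 5.2/(2ω_n) = 1.11.

ω_n = 2.34 rad/s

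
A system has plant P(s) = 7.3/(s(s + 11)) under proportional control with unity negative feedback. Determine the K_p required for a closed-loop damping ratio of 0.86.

Closed-loop characteristic equation: s² + 11s + K_p·7.3 = 0.
So ω_n = √(7.3K_p) and 2ζω_n = 11, giving ζ = 11/(2√(7.3K_p)).
Setting ζ = 0.86: √(7.3K_p) = 11/(2·0.86) = 6.395, so K_p = 40.9/7.3 = 5.6.

K_p = 5.6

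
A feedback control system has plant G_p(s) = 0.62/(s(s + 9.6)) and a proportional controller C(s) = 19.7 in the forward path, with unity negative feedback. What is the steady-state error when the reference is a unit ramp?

The loop has one pole at the origin (type 1). Velocity error constant K_v = lim_{s→0} s·C(s)G_p(s) = 19.7·0.62/9.6 = 1.272.
Steady-state error to a unit ramp: e_ss = 1/K_v = 0.786.

0.786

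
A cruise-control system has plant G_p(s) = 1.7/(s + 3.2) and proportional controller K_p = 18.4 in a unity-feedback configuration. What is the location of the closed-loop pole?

s = -34.48

Closed-loop transfer function: T(s) = K_p·G_p(s)/(1 + K_p·G_p(s)) = 31.28/(s + 3.2 + 31.28) = 31.28/(s + 34.48).
The closed-loop pole is at s = −34.48.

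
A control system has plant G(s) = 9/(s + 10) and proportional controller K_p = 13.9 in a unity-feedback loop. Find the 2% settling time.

Closed-loop transfer function: T(s) = K_p·G(s)/(1 + K_p·G(s)) = 125.1/(s + 10 + 125.1) = 125.1/(s + 135.1).
Time constant τ = 1/135.1 = 0.007402 s, so the 2% settling time is about 4τ = 0.0296 s.

T_s ≈ 0.0296 s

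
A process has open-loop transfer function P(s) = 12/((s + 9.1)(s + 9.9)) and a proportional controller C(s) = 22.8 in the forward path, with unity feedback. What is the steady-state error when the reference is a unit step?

0.248

The loop is type 0. Static position error constant K_pos = C(0)·P(0) = 22.8·0.1332 = 3.037.
Steady-state error to a unit step: e_ss = 1/(1+K_pos) = 1/4.037 = 0.248.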